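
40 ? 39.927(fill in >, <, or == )>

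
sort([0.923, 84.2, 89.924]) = [0.923, 84.2, 89.924]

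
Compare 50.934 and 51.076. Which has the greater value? 51.076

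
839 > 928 False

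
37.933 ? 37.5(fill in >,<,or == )>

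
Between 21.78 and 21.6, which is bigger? 21.78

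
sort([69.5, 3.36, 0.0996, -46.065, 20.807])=[-46.065, 0.0996, 3.36, 20.807, 69.5]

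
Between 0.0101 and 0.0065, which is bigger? 0.0101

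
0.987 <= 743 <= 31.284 False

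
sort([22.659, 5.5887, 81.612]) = [5.5887, 22.659, 81.612]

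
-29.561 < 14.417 True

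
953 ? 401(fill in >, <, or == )>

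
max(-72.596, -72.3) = -72.3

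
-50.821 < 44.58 True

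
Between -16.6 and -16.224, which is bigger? -16.224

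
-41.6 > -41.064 False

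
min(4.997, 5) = 4.997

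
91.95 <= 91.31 False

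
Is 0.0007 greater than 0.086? No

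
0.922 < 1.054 True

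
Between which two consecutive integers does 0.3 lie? 0 and 1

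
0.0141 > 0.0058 True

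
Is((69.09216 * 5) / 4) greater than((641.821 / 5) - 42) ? Yes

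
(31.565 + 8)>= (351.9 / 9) True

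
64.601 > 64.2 True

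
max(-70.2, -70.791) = -70.2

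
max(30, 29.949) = 30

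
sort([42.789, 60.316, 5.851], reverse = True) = [60.316, 42.789, 5.851]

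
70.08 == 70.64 False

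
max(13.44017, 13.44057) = 13.44057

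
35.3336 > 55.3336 False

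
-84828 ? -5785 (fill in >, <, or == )<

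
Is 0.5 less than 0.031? No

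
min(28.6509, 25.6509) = 25.6509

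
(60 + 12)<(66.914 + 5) False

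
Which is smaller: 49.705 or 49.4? 49.4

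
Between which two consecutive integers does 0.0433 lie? 0 and 1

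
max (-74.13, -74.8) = -74.13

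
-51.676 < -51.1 True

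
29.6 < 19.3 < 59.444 False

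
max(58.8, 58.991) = 58.991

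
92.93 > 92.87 True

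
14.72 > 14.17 True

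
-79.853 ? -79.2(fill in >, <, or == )<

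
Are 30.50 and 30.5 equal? Yes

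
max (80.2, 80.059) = 80.2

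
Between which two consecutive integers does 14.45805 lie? 14 and 15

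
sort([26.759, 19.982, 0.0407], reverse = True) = [26.759, 19.982, 0.0407]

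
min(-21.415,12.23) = -21.415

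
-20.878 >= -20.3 False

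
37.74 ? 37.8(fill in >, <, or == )<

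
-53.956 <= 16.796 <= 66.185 True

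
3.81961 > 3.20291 True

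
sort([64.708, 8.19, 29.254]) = [8.19, 29.254, 64.708]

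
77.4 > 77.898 False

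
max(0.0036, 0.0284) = 0.0284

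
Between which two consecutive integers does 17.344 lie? 17 and 18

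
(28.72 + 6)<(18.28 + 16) False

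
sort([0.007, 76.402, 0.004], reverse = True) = [76.402, 0.007, 0.004]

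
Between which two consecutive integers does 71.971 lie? 71 and 72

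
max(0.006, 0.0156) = 0.0156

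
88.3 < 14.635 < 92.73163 False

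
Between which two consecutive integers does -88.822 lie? -89 and -88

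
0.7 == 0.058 False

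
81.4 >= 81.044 True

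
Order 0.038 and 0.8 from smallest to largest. 0.038, 0.8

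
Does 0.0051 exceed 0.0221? No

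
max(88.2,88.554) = 88.554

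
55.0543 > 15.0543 True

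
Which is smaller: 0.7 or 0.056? 0.056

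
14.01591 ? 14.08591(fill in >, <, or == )<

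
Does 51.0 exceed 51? No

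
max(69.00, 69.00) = 69.00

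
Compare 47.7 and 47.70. They are equal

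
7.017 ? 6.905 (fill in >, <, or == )>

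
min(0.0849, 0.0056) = 0.0056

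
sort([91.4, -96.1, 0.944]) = [-96.1, 0.944, 91.4]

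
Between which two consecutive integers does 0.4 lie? 0 and 1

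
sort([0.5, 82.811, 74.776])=[0.5, 74.776, 82.811]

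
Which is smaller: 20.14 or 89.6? 20.14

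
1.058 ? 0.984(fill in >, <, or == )>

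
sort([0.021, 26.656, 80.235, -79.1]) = [-79.1, 0.021, 26.656, 80.235]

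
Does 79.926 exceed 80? No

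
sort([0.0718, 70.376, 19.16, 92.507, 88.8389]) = [0.0718, 19.16, 70.376, 88.8389, 92.507]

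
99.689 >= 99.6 True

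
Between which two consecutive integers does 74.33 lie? 74 and 75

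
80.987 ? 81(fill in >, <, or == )<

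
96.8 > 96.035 True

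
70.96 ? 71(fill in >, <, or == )<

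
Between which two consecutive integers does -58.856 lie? -59 and -58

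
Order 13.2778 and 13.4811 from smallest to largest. 13.2778, 13.4811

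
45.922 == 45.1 False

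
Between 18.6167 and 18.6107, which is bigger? 18.6167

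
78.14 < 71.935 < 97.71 False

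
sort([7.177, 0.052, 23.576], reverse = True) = [23.576, 7.177, 0.052]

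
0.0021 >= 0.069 False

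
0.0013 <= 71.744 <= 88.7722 True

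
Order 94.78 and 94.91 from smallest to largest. 94.78, 94.91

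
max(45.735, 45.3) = 45.735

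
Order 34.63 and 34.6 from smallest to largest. 34.6, 34.63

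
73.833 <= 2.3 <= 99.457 False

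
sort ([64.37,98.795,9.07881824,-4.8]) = [-4.8,9.07881824,64.37,98.795]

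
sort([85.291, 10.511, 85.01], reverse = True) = [85.291, 85.01, 10.511]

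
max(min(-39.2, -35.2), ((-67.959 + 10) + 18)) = -39.2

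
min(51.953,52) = 51.953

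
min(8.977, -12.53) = -12.53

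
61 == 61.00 True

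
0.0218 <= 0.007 False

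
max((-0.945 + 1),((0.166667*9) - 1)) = 0.500003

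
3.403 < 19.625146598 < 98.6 True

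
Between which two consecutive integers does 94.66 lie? 94 and 95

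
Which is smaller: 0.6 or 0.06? 0.06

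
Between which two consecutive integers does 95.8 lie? 95 and 96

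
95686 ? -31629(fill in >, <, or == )>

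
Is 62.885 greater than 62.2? Yes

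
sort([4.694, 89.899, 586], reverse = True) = [586, 89.899, 4.694]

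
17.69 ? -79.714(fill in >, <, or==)>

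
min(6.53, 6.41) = 6.41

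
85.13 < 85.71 True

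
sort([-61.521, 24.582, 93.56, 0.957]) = [-61.521, 0.957, 24.582, 93.56]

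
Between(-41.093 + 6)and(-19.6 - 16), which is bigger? (-41.093 + 6)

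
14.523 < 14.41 False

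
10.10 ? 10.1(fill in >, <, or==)==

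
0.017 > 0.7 False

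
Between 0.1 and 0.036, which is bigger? 0.1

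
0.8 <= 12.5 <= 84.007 True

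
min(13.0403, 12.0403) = 12.0403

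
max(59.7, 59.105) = 59.7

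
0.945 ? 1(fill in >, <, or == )<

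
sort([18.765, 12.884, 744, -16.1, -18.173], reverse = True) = [744, 18.765, 12.884, -16.1, -18.173]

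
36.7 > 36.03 True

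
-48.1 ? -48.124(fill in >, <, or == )>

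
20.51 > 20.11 True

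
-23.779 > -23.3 False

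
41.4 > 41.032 True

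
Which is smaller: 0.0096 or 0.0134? 0.0096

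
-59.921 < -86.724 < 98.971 False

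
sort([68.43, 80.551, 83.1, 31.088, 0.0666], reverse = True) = [83.1, 80.551, 68.43, 31.088, 0.0666]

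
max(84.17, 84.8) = 84.8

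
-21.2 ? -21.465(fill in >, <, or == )>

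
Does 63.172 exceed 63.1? Yes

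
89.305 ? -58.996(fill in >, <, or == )>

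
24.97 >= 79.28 False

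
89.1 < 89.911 True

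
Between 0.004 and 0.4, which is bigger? 0.4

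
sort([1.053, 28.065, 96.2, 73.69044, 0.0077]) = [0.0077, 1.053, 28.065, 73.69044, 96.2]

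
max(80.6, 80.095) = 80.6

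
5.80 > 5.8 False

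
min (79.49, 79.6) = 79.49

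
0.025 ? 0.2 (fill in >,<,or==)<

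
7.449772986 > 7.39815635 True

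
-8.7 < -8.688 True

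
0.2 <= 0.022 False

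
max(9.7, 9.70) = 9.70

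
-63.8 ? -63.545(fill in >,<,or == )<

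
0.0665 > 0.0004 True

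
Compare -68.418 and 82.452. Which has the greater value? 82.452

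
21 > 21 False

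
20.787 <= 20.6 False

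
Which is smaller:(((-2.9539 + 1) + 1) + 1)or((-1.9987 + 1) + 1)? ((-1.9987 + 1) + 1)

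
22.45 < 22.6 True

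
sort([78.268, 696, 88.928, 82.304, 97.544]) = [78.268, 82.304, 88.928, 97.544, 696]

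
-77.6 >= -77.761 True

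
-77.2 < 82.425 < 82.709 True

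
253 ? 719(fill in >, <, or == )<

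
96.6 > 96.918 False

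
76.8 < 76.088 False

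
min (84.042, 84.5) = 84.042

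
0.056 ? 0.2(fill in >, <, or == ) <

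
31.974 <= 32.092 True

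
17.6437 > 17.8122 False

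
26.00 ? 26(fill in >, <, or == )==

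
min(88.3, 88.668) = 88.3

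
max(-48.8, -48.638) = -48.638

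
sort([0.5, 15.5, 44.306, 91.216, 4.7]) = [0.5, 4.7, 15.5, 44.306, 91.216]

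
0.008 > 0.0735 False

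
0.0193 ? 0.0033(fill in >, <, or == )>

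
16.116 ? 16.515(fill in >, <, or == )<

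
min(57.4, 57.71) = 57.4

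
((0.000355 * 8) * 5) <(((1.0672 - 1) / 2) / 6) False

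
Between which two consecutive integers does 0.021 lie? 0 and 1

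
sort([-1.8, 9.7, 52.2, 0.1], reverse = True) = [52.2, 9.7, 0.1, -1.8]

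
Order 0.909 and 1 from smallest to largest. 0.909, 1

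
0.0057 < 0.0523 True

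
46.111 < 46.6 True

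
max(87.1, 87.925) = 87.925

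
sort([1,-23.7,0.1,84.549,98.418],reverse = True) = [98.418,84.549,1,0.1,-23.7]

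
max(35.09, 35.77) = 35.77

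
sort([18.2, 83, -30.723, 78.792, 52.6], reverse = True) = [83, 78.792, 52.6, 18.2, -30.723]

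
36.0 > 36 False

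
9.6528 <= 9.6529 True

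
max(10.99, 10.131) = 10.99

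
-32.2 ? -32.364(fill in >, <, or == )>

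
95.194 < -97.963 False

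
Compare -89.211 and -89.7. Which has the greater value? -89.211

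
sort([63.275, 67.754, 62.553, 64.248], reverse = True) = [67.754, 64.248, 63.275, 62.553]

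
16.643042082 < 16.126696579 False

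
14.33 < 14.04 False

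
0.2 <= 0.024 False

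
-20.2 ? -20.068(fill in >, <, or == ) <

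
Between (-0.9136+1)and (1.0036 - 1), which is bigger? (-0.9136+1)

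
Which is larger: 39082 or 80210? 80210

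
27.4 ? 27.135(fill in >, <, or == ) >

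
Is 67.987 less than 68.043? Yes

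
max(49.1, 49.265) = 49.265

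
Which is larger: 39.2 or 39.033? 39.2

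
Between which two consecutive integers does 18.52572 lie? 18 and 19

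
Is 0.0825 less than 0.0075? No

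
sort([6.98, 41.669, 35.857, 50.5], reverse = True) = [50.5, 41.669, 35.857, 6.98]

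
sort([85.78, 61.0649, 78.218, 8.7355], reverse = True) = [85.78, 78.218, 61.0649, 8.7355]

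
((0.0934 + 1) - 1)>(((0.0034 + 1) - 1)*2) True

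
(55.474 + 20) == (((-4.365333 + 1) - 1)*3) False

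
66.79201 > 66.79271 False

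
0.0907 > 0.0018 True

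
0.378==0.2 False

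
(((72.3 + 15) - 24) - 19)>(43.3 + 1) False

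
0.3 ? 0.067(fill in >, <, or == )>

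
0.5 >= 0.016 True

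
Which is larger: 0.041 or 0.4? 0.4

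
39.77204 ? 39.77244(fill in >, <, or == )<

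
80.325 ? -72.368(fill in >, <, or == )>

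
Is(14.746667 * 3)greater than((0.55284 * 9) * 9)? No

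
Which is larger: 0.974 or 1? 1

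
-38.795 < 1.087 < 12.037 True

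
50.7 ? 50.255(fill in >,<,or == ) >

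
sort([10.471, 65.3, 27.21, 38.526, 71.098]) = [10.471, 27.21, 38.526, 65.3, 71.098]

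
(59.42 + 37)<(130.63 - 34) True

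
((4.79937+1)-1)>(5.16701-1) True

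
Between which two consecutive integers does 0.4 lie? 0 and 1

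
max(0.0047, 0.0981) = 0.0981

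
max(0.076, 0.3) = 0.3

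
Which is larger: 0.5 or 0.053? 0.5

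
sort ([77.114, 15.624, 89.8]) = [15.624, 77.114, 89.8]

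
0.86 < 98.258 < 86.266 False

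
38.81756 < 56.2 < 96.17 True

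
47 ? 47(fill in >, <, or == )==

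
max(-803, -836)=-803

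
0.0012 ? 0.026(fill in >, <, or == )<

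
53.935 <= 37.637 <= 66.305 False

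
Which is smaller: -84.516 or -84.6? -84.6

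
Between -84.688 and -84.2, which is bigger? -84.2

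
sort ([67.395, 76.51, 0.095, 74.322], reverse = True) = [76.51, 74.322, 67.395, 0.095]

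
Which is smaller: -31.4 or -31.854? -31.854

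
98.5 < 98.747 True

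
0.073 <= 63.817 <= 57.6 False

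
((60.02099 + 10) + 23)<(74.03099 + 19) True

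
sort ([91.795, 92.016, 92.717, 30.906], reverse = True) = [92.717, 92.016, 91.795, 30.906]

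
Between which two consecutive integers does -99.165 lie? -100 and -99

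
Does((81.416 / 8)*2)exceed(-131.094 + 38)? Yes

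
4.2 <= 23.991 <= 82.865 True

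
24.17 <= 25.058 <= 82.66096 True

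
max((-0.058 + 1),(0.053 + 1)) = 1.053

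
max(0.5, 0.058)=0.5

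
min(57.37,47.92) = 47.92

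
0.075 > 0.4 False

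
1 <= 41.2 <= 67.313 True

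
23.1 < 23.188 True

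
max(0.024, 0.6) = 0.6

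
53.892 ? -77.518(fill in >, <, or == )>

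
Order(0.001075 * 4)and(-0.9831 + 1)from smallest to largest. (0.001075 * 4), (-0.9831 + 1)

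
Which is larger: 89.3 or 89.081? 89.3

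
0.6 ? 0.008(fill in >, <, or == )>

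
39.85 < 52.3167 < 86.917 True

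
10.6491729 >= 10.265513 True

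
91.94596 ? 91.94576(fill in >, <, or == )>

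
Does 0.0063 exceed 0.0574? No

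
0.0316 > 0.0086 True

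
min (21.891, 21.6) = 21.6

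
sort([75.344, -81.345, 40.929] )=[-81.345, 40.929, 75.344]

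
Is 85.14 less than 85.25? Yes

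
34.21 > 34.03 True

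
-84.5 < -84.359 True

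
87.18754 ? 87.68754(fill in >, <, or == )<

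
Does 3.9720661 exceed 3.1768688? Yes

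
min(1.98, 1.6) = 1.6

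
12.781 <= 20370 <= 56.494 False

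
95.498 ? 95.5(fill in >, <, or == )<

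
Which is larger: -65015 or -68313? -65015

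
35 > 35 False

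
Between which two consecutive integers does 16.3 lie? 16 and 17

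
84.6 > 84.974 False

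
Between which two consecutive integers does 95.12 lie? 95 and 96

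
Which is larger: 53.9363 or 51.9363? 53.9363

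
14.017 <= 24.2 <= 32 True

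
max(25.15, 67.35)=67.35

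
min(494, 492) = 492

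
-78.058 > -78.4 True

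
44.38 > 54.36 False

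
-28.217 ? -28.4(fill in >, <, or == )>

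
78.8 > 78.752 True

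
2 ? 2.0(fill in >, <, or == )==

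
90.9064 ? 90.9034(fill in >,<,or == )>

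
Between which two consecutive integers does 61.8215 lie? 61 and 62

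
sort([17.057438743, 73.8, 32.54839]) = [17.057438743, 32.54839, 73.8]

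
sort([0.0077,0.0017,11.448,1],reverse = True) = [11.448,1,0.0077,0.0017]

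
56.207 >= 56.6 False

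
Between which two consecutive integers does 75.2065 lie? 75 and 76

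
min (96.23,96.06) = 96.06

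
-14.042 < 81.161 True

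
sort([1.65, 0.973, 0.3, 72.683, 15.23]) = [0.3, 0.973, 1.65, 15.23, 72.683]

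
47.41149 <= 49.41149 True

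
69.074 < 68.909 False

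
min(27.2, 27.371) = 27.2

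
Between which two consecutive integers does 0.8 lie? 0 and 1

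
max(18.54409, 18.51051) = 18.54409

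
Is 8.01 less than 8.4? Yes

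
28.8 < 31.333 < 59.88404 True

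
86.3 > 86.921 False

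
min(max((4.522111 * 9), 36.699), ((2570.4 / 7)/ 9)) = 40.698999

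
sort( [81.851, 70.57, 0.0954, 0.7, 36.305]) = [0.0954, 0.7, 36.305, 70.57, 81.851]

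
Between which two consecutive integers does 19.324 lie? 19 and 20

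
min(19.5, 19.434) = 19.434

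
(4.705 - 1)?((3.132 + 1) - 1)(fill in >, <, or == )>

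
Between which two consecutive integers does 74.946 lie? 74 and 75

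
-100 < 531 True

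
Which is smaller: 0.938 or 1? 0.938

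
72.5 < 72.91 True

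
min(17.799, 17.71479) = 17.71479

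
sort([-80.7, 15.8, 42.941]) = [-80.7, 15.8, 42.941]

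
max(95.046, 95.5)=95.5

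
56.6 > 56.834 False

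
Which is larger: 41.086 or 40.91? 41.086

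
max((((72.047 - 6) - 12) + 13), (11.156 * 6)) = 67.047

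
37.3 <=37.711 True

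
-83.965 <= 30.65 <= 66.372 True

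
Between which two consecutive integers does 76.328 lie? 76 and 77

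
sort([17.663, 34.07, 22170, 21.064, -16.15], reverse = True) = [22170, 34.07, 21.064, 17.663, -16.15]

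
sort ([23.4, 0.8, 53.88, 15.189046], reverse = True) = [53.88, 23.4, 15.189046, 0.8]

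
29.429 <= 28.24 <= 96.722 False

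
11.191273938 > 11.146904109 True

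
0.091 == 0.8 False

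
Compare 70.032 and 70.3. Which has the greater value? 70.3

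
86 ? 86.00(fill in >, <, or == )==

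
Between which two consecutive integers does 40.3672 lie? 40 and 41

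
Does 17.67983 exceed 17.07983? Yes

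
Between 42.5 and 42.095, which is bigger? 42.5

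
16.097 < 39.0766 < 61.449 True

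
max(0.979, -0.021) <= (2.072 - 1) True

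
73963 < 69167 False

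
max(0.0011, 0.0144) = 0.0144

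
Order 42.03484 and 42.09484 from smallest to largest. 42.03484, 42.09484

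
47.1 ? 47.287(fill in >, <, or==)<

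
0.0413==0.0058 False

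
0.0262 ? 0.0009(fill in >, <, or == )>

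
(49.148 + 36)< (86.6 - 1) True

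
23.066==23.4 False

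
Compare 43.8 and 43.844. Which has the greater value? 43.844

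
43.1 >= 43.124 False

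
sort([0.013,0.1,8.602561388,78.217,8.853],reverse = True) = [78.217,8.853,8.602561388,0.1,0.013]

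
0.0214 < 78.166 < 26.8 False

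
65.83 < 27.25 False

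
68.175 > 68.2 False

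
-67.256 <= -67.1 True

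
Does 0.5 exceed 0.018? Yes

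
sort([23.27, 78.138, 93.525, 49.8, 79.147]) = [23.27, 49.8, 78.138, 79.147, 93.525]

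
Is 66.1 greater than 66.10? No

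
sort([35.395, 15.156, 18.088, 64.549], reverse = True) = [64.549, 35.395, 18.088, 15.156]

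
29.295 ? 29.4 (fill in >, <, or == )<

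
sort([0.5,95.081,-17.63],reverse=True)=[95.081,0.5,-17.63]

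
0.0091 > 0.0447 False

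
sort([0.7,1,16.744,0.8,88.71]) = [0.7,0.8,1,16.744,88.71]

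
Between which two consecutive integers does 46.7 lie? 46 and 47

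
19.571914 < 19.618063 True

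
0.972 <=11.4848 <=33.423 True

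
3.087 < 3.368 True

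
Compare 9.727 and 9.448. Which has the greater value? 9.727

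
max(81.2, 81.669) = 81.669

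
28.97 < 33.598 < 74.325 True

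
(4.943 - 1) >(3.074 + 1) False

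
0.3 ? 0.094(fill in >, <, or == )>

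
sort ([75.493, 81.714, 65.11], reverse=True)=[81.714, 75.493, 65.11]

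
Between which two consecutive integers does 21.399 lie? 21 and 22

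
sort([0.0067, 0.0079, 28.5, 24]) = [0.0067, 0.0079, 24, 28.5]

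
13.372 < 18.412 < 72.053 True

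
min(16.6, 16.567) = 16.567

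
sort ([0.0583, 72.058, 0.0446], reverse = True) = [72.058, 0.0583, 0.0446]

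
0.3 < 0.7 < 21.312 True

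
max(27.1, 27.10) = 27.10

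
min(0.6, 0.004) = 0.004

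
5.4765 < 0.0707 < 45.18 False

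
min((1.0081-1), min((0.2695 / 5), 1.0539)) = 0.0081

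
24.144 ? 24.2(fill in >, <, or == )<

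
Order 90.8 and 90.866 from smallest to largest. 90.8, 90.866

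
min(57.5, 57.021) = 57.021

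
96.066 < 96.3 True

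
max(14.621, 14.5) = 14.621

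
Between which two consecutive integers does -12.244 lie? -13 and -12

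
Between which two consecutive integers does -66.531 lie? -67 and -66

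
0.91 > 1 False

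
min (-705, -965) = -965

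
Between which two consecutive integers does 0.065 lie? 0 and 1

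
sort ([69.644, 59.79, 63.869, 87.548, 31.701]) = [31.701, 59.79, 63.869, 69.644, 87.548]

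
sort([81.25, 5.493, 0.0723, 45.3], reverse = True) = [81.25, 45.3, 5.493, 0.0723]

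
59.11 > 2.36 True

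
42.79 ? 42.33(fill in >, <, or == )>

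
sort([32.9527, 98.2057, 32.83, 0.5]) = [0.5, 32.83, 32.9527, 98.2057]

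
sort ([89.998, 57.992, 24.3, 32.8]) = [24.3, 32.8, 57.992, 89.998]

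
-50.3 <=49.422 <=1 False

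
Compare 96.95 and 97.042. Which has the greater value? 97.042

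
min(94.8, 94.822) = 94.8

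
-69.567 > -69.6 True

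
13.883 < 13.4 False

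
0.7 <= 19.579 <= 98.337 True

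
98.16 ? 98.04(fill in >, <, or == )>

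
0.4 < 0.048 False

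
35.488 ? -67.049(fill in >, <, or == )>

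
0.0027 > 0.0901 False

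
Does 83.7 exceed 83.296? Yes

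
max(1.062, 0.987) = 1.062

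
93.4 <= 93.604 True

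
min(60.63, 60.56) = 60.56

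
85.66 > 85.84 False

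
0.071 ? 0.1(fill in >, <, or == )<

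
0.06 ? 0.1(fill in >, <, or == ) <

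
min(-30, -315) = -315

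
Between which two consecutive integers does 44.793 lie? 44 and 45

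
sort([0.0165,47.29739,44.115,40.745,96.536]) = [0.0165,40.745,44.115,47.29739,96.536]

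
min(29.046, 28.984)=28.984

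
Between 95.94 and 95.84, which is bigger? 95.94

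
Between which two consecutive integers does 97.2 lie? 97 and 98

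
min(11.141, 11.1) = 11.1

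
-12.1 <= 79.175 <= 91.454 True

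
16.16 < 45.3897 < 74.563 True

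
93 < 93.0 False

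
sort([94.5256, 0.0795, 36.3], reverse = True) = [94.5256, 36.3, 0.0795]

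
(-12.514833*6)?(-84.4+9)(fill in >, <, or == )>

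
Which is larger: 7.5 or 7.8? 7.8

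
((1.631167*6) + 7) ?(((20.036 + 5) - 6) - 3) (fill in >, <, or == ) >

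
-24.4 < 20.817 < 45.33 True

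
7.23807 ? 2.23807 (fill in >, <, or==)>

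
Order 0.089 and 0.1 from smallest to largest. 0.089, 0.1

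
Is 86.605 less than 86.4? No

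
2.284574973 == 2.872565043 False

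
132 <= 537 True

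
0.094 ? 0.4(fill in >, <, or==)<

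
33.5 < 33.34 False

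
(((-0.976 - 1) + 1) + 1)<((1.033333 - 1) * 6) True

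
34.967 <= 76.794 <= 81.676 True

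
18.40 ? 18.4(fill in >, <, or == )==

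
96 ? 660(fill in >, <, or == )<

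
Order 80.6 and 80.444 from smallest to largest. 80.444, 80.6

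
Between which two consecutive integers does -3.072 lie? -4 and -3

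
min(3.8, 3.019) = 3.019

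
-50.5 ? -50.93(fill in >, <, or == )>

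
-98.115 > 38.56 False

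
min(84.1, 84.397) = 84.1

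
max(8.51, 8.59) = 8.59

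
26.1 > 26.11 False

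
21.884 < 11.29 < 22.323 False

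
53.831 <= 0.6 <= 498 False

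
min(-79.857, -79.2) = -79.857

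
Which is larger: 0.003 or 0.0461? 0.0461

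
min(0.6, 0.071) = 0.071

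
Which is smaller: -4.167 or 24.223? -4.167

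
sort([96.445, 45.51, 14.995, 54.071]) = [14.995, 45.51, 54.071, 96.445]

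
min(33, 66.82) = 33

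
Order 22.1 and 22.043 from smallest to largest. 22.043, 22.1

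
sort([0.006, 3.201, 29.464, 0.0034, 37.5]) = [0.0034, 0.006, 3.201, 29.464, 37.5]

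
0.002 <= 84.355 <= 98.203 True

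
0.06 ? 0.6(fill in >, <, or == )<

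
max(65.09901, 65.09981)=65.09981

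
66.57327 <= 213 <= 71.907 False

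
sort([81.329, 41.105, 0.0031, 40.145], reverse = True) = [81.329, 41.105, 40.145, 0.0031]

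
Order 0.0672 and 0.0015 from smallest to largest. 0.0015, 0.0672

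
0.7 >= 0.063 True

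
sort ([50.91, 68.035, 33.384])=[33.384, 50.91, 68.035]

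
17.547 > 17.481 True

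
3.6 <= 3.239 False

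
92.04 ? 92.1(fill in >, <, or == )<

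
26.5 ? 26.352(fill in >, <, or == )>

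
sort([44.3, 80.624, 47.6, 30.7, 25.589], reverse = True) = [80.624, 47.6, 44.3, 30.7, 25.589]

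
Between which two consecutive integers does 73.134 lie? 73 and 74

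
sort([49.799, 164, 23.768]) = [23.768, 49.799, 164]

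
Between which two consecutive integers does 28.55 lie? 28 and 29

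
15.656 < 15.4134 False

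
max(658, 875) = 875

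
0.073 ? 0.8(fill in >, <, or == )<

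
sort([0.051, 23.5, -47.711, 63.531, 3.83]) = [-47.711, 0.051, 3.83, 23.5, 63.531]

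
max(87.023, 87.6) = 87.6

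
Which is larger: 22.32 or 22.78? 22.78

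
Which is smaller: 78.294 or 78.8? 78.294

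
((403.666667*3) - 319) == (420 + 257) False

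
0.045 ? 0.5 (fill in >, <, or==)<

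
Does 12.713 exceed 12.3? Yes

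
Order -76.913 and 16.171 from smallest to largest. -76.913, 16.171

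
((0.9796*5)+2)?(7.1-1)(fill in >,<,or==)>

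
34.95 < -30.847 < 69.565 False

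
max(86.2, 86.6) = 86.6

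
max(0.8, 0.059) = 0.8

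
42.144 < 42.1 False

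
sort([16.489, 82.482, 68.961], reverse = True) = [82.482, 68.961, 16.489]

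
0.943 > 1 False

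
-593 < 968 True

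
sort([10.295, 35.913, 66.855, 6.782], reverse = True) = [66.855, 35.913, 10.295, 6.782]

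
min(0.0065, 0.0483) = 0.0065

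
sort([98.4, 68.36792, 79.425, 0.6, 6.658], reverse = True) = [98.4, 79.425, 68.36792, 6.658, 0.6]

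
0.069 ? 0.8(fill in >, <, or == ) <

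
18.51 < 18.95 True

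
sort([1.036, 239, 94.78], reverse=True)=[239, 94.78, 1.036]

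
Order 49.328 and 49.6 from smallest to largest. 49.328, 49.6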